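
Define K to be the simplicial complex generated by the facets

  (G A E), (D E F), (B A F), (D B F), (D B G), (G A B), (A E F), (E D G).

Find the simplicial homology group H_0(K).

Fix the vertex order A < B < D < E < F < G and write every simplex with vertices in increasing order. Then dim K = 2 and the simplices of K are:

  0-simplices (6): A, B, D, E, F, G
  1-simplices (12): AB, AE, AF, AG, BD, BF, BG, DE, DF, DG, EF, EG
  2-simplices (8): ABF, ABG, AEF, AEG, BDF, BDG, DEF, DEG

so the chain groups are C_0 ≅ Z^6, C_1 ≅ Z^12, C_2 ≅ Z^8.

∂_1: C_1 → C_0 maps an edge to its endpoints' difference, ∂[p,q] = q − p.
This gives a 6×12 integer matrix of rank 5; reducing to Smith normal form yields diagonal entries (1,1,1,1,1).

∂_2: C_2 → C_1 maps a triangle to the signed sum of its edges. For instance
  ∂ABG = BG − AG + AB,
  ∂DEG = EG − DG + DE.
This gives a 12×8 integer matrix of rank 7; reducing to Smith normal form yields diagonal entries (1,1,1,1,1,1,1).

Now H_k = ker ∂_k / im ∂_{k+1}, so:

  H_0: rank C_0 − rank ∂_1 = 6 − 5 = 1, and the invariant factors of ∂_1 are all 1, so H_0 ≅ Z.

H_0 ≅ Z.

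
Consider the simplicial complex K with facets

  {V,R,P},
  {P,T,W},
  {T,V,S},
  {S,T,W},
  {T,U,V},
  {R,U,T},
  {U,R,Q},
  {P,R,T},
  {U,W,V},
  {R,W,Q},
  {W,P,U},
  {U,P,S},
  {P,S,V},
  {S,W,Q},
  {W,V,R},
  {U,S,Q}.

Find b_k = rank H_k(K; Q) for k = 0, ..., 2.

b_0 = 1, b_1 = 2, b_2 = 1.

We work with the vertex ordering P < Q < R < S < T < U < V < W. The simplices of K, each written with vertices in increasing order, are:

  0-simplices (8): P, Q, R, S, T, U, V, W
  1-simplices (24): PR, PS, PT, PU, PV, PW, QR, QS, QU, QW, RT, RU, RV, RW, ST, SU, SV, SW, TU, TV, TW, UV, UW, VW
  2-simplices (16): PRT, PRV, PSU, PSV, PTW, PUW, QRU, QRW, QSU, QSW, RTU, RVW, STV, STW, TUV, UVW

Hence C_0 ≅ Z^8, C_1 ≅ Z^24, C_2 ≅ Z^16.

Boundary ∂_1: C_1 → C_0 maps an edge to its endpoints' difference, ∂[p,q] = q − p. For instance
  ∂QW = W − Q.
The resulting 8×24 matrix has rank 7, and its Smith normal form has invariant factors (1,1,1,1,1,1,1).

∂_2: C_2 → C_1 acts by ∂[p,q,r] = [q,r] − [p,r] + [p,q]. For instance
  ∂STW = TW − SW + ST,
  ∂PUW = UW − PW + PU.
This gives a 24×16 integer matrix of rank 15; reducing to Smith normal form yields diagonal entries (1,1,1,1,1,1,1,1,1,1,1,1,1,1,1).

From H_k ≅ ker(∂_k) / im(∂_{k+1}) we obtain:

  H_0: rank C_0 − rank ∂_1 = 8 − 7 = 1, and the invariant factors of ∂_1 are all 1, so H_0 ≅ Z.
  H_1: rank ker ∂_1 − rank ∂_2 = (24 − 7) − 15 = 2, and the invariant factors of ∂_2 are all 1, so H_1 ≅ Z^2.
  H_2: rank ker ∂_2 − rank ∂_3 = (16 − 15) − 0 = 1, and there is no ∂_3, so H_2 ≅ Z.

(K is a triangulation of the torus T^2.)

Hence the Betti numbers are b_0 = 1, b_1 = 2, b_2 = 1.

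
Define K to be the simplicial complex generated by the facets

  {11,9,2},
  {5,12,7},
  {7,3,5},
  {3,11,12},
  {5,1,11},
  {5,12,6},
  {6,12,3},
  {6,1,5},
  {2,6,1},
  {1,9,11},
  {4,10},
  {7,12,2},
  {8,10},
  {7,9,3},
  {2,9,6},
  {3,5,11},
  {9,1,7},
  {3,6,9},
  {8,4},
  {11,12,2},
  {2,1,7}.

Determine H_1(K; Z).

Take the total order 1 < 2 < 3 < 4 < 5 < 6 < 7 < 8 < 9 < 10 < 11 < 12 on the vertex set. Then K (dimension 2) consists of the simplices:

  0-simplices (12): [1], [2], [3], [4], [5], [6], [7], [8], [9], [10], [11], [12]
  1-simplices (30): (30 of them)
  2-simplices (18): (18 of them)

Hence C_0 ≅ Z^12, C_1 ≅ Z^30, C_2 ≅ Z^18.

∂_1: C_1 → C_0 is given by ∂[p,q] = [q] − [p].
The resulting 12×30 matrix has rank 10, and its Smith normal form has invariant factors (1,1,1,1,1,1,1,1,1,1).

Boundary ∂_2: C_2 → C_1 maps a triangle to the signed sum of its edges. For instance
  ∂[2,11,12] = [11,12] − [2,12] + [2,11],
  ∂[1,7,9] = [7,9] − [1,9] + [1,7].
The 30×18 boundary matrix has rank 18 and Smith normal form diag(1,1,1,1,1,1,1,1,1,1,1,1,1,1,1,1,1,2).

Reading off H_k = ker ∂_k / im ∂_{k+1}:

  H_1: rank ker ∂_1 − rank ∂_2 = (30 − 10) − 18 = 2, and ∂_2 has invariant factor 2 > 1, so H_1 ≅ Z^2 × Z/2.

(K is a triangulation of the disjoint union of the Klein bottle and the circle S^1.)

H_1 ≅ Z^2 × Z/2.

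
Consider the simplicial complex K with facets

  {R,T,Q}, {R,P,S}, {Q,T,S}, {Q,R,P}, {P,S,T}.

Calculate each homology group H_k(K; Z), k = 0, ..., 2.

K has 5 vertices, 10 edges, 5 triangles.
rank ∂_0 = 0, rank ∂_1 = 4 ⇒ b_0 = 5 − 0 − 4 = 1; all invariant factors of ∂_1 are 1 so no torsion. So H_0 = Z.
rank ∂_1 = 4, rank ∂_2 = 5 ⇒ b_1 = 10 − 4 − 5 = 1; all invariant factors of ∂_2 are 1 so no torsion. So H_1 = Z.
rank ∂_2 = 5, rank ∂_3 = 0 ⇒ b_2 = 5 − 5 − 0 = 0. So H_2 = 0.

H_0 ≅ Z,  H_1 ≅ Z,  H_2 = 0.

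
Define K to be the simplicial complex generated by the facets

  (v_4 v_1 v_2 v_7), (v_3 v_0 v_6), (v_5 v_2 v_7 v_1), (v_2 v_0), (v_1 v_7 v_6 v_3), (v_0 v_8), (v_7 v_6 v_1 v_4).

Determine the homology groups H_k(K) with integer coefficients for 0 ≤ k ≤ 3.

Take the total order v_0 < v_1 < v_2 < v_3 < v_4 < v_5 < v_6 < v_7 < v_8 on the vertex set. Then K (dimension 3) consists of the simplices:

  0-simplices (9): [v_0], [v_1], [v_2], [v_3], [v_4], [v_5], [v_6], [v_7], [v_8]
  1-simplices (19): (19 of them)
  2-simplices (14): (14 of them)
  3-simplices (4): [v_1,v_2,v_4,v_7], [v_1,v_2,v_5,v_7], [v_1,v_3,v_6,v_7], [v_1,v_4,v_6,v_7]

Hence C_0 ≅ Z^9, C_1 ≅ Z^19, C_2 ≅ Z^14, C_3 ≅ Z^4.

Boundary ∂_1: C_1 → C_0 is given by ∂[p,q] = [q] − [p].
As a 9×19 matrix over Z this has rank 8, with invariant factors (1,1,1,1,1,1,1,1).

Boundary ∂_2: C_2 → C_1 acts by ∂[p,q,r] = [q,r] − [p,r] + [p,q]. For instance
  ∂[v_1,v_4,v_6] = [v_4,v_6] − [v_1,v_6] + [v_1,v_4],
  ∂[v_3,v_6,v_7] = [v_6,v_7] − [v_3,v_7] + [v_3,v_6].
As a 19×14 matrix over Z this has rank 10, with invariant factors (1,1,1,1,1,1,1,1,1,1).

∂_3: C_3 → C_2 sends each 3-simplex σ to the alternating sum Σ_i (−1)^i (σ with its i-th vertex removed). For instance
  ∂[v_1,v_2,v_4,v_7] = [v_2,v_4,v_7] − [v_1,v_4,v_7] + [v_1,v_2,v_7] − [v_1,v_2,v_4],
  ∂[v_1,v_2,v_5,v_7] = [v_2,v_5,v_7] − [v_1,v_5,v_7] + [v_1,v_2,v_7] − [v_1,v_2,v_5].
This gives a 14×4 integer matrix of rank 4; reducing to Smith normal form yields diagonal entries (1,1,1,1).

From H_k ≅ ker(∂_k) / im(∂_{k+1}) we obtain:

  H_0: rank C_0 − rank ∂_1 = 9 − 8 = 1, and the invariant factors of ∂_1 are all 1, so H_0 ≅ Z.
  H_1: rank ker ∂_1 − rank ∂_2 = (19 − 8) − 10 = 1, and the invariant factors of ∂_2 are all 1, so H_1 ≅ Z.
  H_2: rank ker ∂_2 − rank ∂_3 = (14 − 10) − 4 = 0, and the invariant factors of ∂_3 are all 1, so H_2 ≅ 0.
  H_3: rank ker ∂_3 − rank ∂_4 = (4 − 4) − 0 = 0, and there is no ∂_4, so H_3 ≅ 0.

As a check, the Euler characteristic is 9 − 19 + 14 − 4 = 0, which agrees with 1 − 1 + 0 − 0 = 0.

H_0 = Z,  H_1 = Z,  H_2 = 0,  H_3 = 0.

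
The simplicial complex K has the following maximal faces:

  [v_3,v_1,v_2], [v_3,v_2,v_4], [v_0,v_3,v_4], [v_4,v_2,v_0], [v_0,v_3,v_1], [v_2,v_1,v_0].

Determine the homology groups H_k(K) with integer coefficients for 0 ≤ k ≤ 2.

K has 5 vertices, 9 edges, 6 triangles.
rank ∂_0 = 0, rank ∂_1 = 4 ⇒ b_0 = 5 − 0 − 4 = 1; all invariant factors of ∂_1 are 1 so no torsion. So H_0 ≅ Z.
rank ∂_1 = 4, rank ∂_2 = 5 ⇒ b_1 = 9 − 4 − 5 = 0; all invariant factors of ∂_2 are 1 so no torsion. So H_1 ≅ 0.
rank ∂_2 = 5, rank ∂_3 = 0 ⇒ b_2 = 6 − 5 − 0 = 1. So H_2 ≅ Z.

H_0 = Z,  H_1 = 0,  H_2 = Z.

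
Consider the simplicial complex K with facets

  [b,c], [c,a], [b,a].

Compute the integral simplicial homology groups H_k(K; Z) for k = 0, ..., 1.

Order the vertices as a < b < c. Listing each simplex with vertices in this order, K has dimension 1 with simplices:

  0-simplices (3): a, b, c
  1-simplices (3): ab, ac, bc

giving chain groups C_0 ≅ Z^3, C_1 ≅ Z^3.

The boundary map ∂_1: C_1 → C_0 sends each edge [p,q] (with p < q) to q − p. For instance
  ∂ab = b − a.
The resulting 3×3 matrix has rank 2, and its Smith normal form has invariant factors (1,1).

Now H_k = ker ∂_k / im ∂_{k+1}, so:

  H_0: rank C_0 − rank ∂_1 = 3 − 2 = 1, and the invariant factors of ∂_1 are all 1, so H_0 = Z.
  H_1: rank ker ∂_1 − rank ∂_2 = (3 − 2) − 0 = 1, and there is no ∂_2, so H_1 = Z.

As a check, the Euler characteristic is 3 − 3 = 0, which agrees with 1 − 1 = 0.

H_0 ≅ Z,  H_1 ≅ Z.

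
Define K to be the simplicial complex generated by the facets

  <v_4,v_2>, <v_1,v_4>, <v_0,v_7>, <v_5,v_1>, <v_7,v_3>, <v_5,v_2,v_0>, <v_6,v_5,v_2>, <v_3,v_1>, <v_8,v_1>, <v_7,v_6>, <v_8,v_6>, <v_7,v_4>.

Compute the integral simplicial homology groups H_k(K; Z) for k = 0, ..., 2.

H_0 ≅ Z,  H_1 ≅ Z^5,  H_2 = 0.

Order the vertices as v_0 < v_1 < v_2 < v_3 < v_4 < v_5 < v_6 < v_7 < v_8. Listing each simplex with vertices in this order, K has dimension 2 with simplices:

  0-simplices (9): [v_0], [v_1], [v_2], [v_3], [v_4], [v_5], [v_6], [v_7], [v_8]
  1-simplices (15): (15 of them)
  2-simplices (2): [v_0,v_2,v_5], [v_2,v_5,v_6]

Hence C_0 ≅ Z^9, C_1 ≅ Z^15, C_2 ≅ Z^2.

Boundary ∂_1: C_1 → C_0 maps an edge to its endpoints' difference, ∂[p,q] = q − p.
As a 9×15 matrix over Z this has rank 8, with invariant factors (1,1,1,1,1,1,1,1).

The boundary map ∂_2: C_2 → C_1 maps a triangle to the signed sum of its edges. For instance
  ∂[v_0,v_2,v_5] = [v_2,v_5] − [v_0,v_5] + [v_0,v_2],
  ∂[v_2,v_5,v_6] = [v_5,v_6] − [v_2,v_6] + [v_2,v_5].
As a 15×2 matrix over Z this has rank 2, with invariant factors (1,1).

Computing H_k = (kernel of ∂_k) / (image of ∂_{k+1}):

  H_0: rank C_0 − rank ∂_1 = 9 − 8 = 1, and the invariant factors of ∂_1 are all 1, so H_0 ≅ Z.
  H_1: rank ker ∂_1 − rank ∂_2 = (15 − 8) − 2 = 5, and the invariant factors of ∂_2 are all 1, so H_1 ≅ Z^5.
  H_2: rank ker ∂_2 − rank ∂_3 = (2 − 2) − 0 = 0, and there is no ∂_3, so H_2 ≅ 0.

As a check, the Euler characteristic is 9 − 15 + 2 = -4, which agrees with 1 − 5 + 0 = -4.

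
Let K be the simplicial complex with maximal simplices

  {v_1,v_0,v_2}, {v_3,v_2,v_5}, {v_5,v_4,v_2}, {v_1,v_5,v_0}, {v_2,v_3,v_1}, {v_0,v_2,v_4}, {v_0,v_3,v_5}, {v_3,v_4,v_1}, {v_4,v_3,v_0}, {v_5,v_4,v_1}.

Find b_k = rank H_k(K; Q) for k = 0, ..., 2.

We work with the vertex ordering v_0 < v_1 < v_2 < v_3 < v_4 < v_5. The simplices of K, each written with vertices in increasing order, are:

  0-simplices (6): [v_0], [v_1], [v_2], [v_3], [v_4], [v_5]
  1-simplices (15): (15 of them)
  2-simplices (10): [v_0,v_1,v_2], [v_0,v_1,v_5], [v_0,v_2,v_4], [v_0,v_3,v_4], [v_0,v_3,v_5], [v_1,v_2,v_3], [v_1,v_3,v_4], [v_1,v_4,v_5], [v_2,v_3,v_5], [v_2,v_4,v_5]

Hence C_0 ≅ Z^6, C_1 ≅ Z^15, C_2 ≅ Z^10.

∂_1: C_1 → C_0 sends each edge [p,q] (with p < q) to q − p.
As a 6×15 matrix over Z this has rank 5, with invariant factors (1,1,1,1,1).

The boundary map ∂_2: C_2 → C_1 maps a triangle to the signed sum of its edges. For instance
  ∂[v_2,v_3,v_5] = [v_3,v_5] − [v_2,v_5] + [v_2,v_3],
  ∂[v_0,v_3,v_5] = [v_3,v_5] − [v_0,v_5] + [v_0,v_3].
The resulting 15×10 matrix has rank 10, and its Smith normal form has invariant factors (1,1,1,1,1,1,1,1,1,2).

Now H_k = ker ∂_k / im ∂_{k+1}, so:

  H_0: rank C_0 − rank ∂_1 = 6 − 5 = 1, and the invariant factors of ∂_1 are all 1, so H_0 = Z.
  H_1: rank ker ∂_1 − rank ∂_2 = (15 − 5) − 10 = 0, and ∂_2 has invariant factor 2 > 1, so H_1 = Z/2Z.
  H_2: rank ker ∂_2 − rank ∂_3 = (10 − 10) − 0 = 0, and there is no ∂_3, so H_2 = 0.

Hence the Betti numbers are b_0 = 1, b_1 = 0, b_2 = 0.

b_0 = 1, b_1 = 0, b_2 = 0.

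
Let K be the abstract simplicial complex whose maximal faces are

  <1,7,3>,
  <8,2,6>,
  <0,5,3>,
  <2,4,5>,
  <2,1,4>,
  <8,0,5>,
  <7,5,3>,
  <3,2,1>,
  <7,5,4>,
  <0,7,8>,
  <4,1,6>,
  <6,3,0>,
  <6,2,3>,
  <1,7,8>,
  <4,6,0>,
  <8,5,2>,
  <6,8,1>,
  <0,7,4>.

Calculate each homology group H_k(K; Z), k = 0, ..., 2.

H_0 ≅ Z,  H_1 ≅ Z ⊕ Z/2,  H_2 = 0.

Take the total order 0 < 1 < 2 < 3 < 4 < 5 < 6 < 7 < 8 on the vertex set. Then K (dimension 2) consists of the simplices:

  0-simplices (9): [0], [1], [2], [3], [4], [5], [6], [7], [8]
  1-simplices (27): (27 of them)
  2-simplices (18): [0,3,5], [0,3,6], [0,4,6], [0,4,7], [0,5,8], [0,7,8], [1,2,3], [1,2,4], [1,3,7], [1,4,6], [1,6,8], [1,7,8], [2,3,6], [2,4,5], [2,5,8], [2,6,8], [3,5,7], [4,5,7]

giving chain groups C_0 ≅ Z^9, C_1 ≅ Z^27, C_2 ≅ Z^18.

∂_1: C_1 → C_0 is given by ∂[p,q] = [q] − [p]. For instance
  ∂[3,6] = [6] − [3].
This gives a 9×27 integer matrix of rank 8; reducing to Smith normal form yields diagonal entries (1,1,1,1,1,1,1,1).

The boundary map ∂_2: C_2 → C_1 acts by ∂[p,q,r] = [q,r] − [p,r] + [p,q]. For instance
  ∂[3,5,7] = [5,7] − [3,7] + [3,5],
  ∂[0,7,8] = [7,8] − [0,8] + [0,7].
As a 27×18 matrix over Z this has rank 18, with invariant factors (1,1,1,1,1,1,1,1,1,1,1,1,1,1,1,1,1,2).

Reading off H_k = ker ∂_k / im ∂_{k+1}:

  H_0: rank C_0 − rank ∂_1 = 9 − 8 = 1, and the invariant factors of ∂_1 are all 1, so H_0 ≅ Z.
  H_1: rank ker ∂_1 − rank ∂_2 = (27 − 8) − 18 = 1, and ∂_2 has invariant factor 2 > 1, so H_1 ≅ Z ⊕ Z/2.
  H_2: rank ker ∂_2 − rank ∂_3 = (18 − 18) − 0 = 0, and there is no ∂_3, so H_2 ≅ 0.

(K is a triangulation of the Klein bottle.)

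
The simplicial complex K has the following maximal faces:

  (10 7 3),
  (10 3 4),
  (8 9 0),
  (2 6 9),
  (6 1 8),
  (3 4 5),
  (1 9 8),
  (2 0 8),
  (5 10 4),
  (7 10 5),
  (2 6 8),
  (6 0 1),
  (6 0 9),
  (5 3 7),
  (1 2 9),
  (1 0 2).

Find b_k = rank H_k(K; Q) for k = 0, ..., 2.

K has 11 vertices, 24 edges, 16 triangles.
rank ∂_0 = 0, rank ∂_1 = 9 ⇒ b_0 = 11 − 0 − 9 = 2; all invariant factors of ∂_1 are 1 so no torsion. So H_0 = Z^2.
rank ∂_1 = 9, rank ∂_2 = 15 ⇒ b_1 = 24 − 9 − 15 = 0; ∂_2 has invariant factor(s) [2] giving torsion. So H_1 = Z/2Z.
rank ∂_2 = 15, rank ∂_3 = 0 ⇒ b_2 = 16 − 15 − 0 = 1. So H_2 = Z.

b_0 = 2, b_1 = 0, b_2 = 1.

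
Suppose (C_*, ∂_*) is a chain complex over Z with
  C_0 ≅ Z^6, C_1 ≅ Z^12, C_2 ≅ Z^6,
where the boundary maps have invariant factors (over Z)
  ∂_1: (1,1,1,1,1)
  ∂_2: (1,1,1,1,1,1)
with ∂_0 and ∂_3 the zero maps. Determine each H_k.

H_0: b_0 = 6 − 0 − 5 = 1; torsion from ∂_1 factors > 1: none. So H_0 ≅ Z.
H_1: b_1 = 12 − 5 − 6 = 1; torsion from ∂_2 factors > 1: none. So H_1 ≅ Z.
H_2: b_2 = 6 − 6 − 0 = 0; torsion from ∂_3 factors > 1: none. So H_2 ≅ 0.

H_0 ≅ Z,  H_1 ≅ Z,  H_2 = 0.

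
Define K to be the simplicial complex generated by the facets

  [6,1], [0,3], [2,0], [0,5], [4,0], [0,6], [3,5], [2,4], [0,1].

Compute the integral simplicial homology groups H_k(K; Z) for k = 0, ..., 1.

H_0 ≅ Z,  H_1 ≅ Z^3.

Order the vertices as 0 < 1 < 2 < 3 < 4 < 5 < 6. Listing each simplex with vertices in this order, K has dimension 1 with simplices:

  0-simplices (7): [0], [1], [2], [3], [4], [5], [6]
  1-simplices (9): [0,1], [0,2], [0,3], [0,4], [0,5], [0,6], [1,6], [2,4], [3,5]

so the chain groups are C_0 ≅ Z^7, C_1 ≅ Z^9.

∂_1: C_1 → C_0 sends each edge [p,q] (with p < q) to q − p. For instance
  ∂[0,1] = [1] − [0].
The 7×9 boundary matrix has rank 6 and Smith normal form diag(1,1,1,1,1,1).

Computing H_k = (kernel of ∂_k) / (image of ∂_{k+1}):

  H_0: rank C_0 − rank ∂_1 = 7 − 6 = 1, and the invariant factors of ∂_1 are all 1, so H_0 ≅ Z.
  H_1: rank ker ∂_1 − rank ∂_2 = (9 − 6) − 0 = 3, and there is no ∂_2, so H_1 ≅ Z^3.

(K is a triangulation of a wedge of 3 circles.)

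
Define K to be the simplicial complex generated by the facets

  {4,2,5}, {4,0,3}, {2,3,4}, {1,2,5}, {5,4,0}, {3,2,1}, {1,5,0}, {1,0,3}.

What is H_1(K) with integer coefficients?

H_1 ≅ 0.

Take the total order 0 < 1 < 2 < 3 < 4 < 5 on the vertex set. Then K (dimension 2) consists of the simplices:

  0-simplices (6): [0], [1], [2], [3], [4], [5]
  1-simplices (12): [0,1], [0,3], [0,4], [0,5], [1,2], [1,3], [1,5], [2,3], [2,4], [2,5], [3,4], [4,5]
  2-simplices (8): [0,1,3], [0,1,5], [0,3,4], [0,4,5], [1,2,3], [1,2,5], [2,3,4], [2,4,5]

Hence C_0 ≅ Z^6, C_1 ≅ Z^12, C_2 ≅ Z^8.

∂_1: C_1 → C_0 maps an edge to its endpoints' difference, ∂[p,q] = q − p. For instance
  ∂[3,4] = [4] − [3].
As a 6×12 matrix over Z this has rank 5, with invariant factors (1,1,1,1,1).

∂_2: C_2 → C_1 sends each 2-simplex [p,q,r] to [q,r] − [p,r] + [p,q]. For instance
  ∂[1,2,3] = [2,3] − [1,3] + [1,2],
  ∂[0,4,5] = [4,5] − [0,5] + [0,4].
As a 12×8 matrix over Z this has rank 7, with invariant factors (1,1,1,1,1,1,1).

Now H_k = ker ∂_k / im ∂_{k+1}, so:

  H_1: rank ker ∂_1 − rank ∂_2 = (12 − 5) − 7 = 0, and the invariant factors of ∂_2 are all 1, so H_1 = 0.

(K is a triangulation of the 2-sphere S^2.)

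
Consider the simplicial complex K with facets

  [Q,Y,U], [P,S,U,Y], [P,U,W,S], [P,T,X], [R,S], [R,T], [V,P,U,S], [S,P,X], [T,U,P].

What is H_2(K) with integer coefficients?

Take the total order P < Q < R < S < T < U < V < W < X < Y on the vertex set. Then K (dimension 3) consists of the simplices:

  0-simplices (10): P, Q, R, S, T, U, V, W, X, Y
  1-simplices (21): PS, PT, PU, PV, PW, PX, PY, QU, QY, RS, RT, SU, SV, SW, SX, SY, TU, TX, UV, UW, UY
  2-simplices (14): PSU, PSV, PSW, PSX, PSY, PTU, PTX, PUV, PUW, PUY, QUY, SUV, SUW, SUY
  3-simplices (3): PSUV, PSUW, PSUY

Hence C_0 ≅ Z^10, C_1 ≅ Z^21, C_2 ≅ Z^14, C_3 ≅ Z^3.

Boundary ∂_1: C_1 → C_0 maps an edge to its endpoints' difference, ∂[p,q] = q − p. For instance
  ∂RT = T − R.
The resulting 10×21 matrix has rank 9, and its Smith normal form has invariant factors (1,1,1,1,1,1,1,1,1).

∂_2: C_2 → C_1 acts by ∂[p,q,r] = [q,r] − [p,r] + [p,q]. For instance
  ∂PSW = SW − PW + PS,
  ∂PUW = UW − PW + PU.
The resulting 21×14 matrix has rank 11, and its Smith normal form has invariant factors (1,1,1,1,1,1,1,1,1,1,1).

The boundary map ∂_3: C_3 → C_2 sends each 3-simplex σ to the alternating sum Σ_i (−1)^i (σ with its i-th vertex removed). For instance
  ∂PSUY = SUY − PUY + PSY − PSU,
  ∂PSUV = SUV − PUV + PSV − PSU.
The resulting 14×3 matrix has rank 3, and its Smith normal form has invariant factors (1,1,1).

Now H_k = ker ∂_k / im ∂_{k+1}, so:

  H_2: rank ker ∂_2 − rank ∂_3 = (14 − 11) − 3 = 0, and the invariant factors of ∂_3 are all 1, so H_2 = 0.

H_2 = 0.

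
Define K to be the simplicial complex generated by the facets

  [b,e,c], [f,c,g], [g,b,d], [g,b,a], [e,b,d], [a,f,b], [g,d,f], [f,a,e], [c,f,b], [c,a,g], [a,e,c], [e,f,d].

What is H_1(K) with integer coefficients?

H_1 = Z/2.

Order the vertices as a < b < c < d < e < f < g. Listing each simplex with vertices in this order, K has dimension 2 with simplices:

  0-simplices (7): a, b, c, d, e, f, g
  1-simplices (18): ab, ac, ae, af, ag, bc, bd, be, bf, bg, ce, cf, cg, de, df, dg, ef, fg
  2-simplices (12): abf, abg, ace, acg, aef, bce, bcf, bde, bdg, cfg, def, dfg

so the chain groups are C_0 ≅ Z^7, C_1 ≅ Z^18, C_2 ≅ Z^12.

The boundary map ∂_1: C_1 → C_0 is given by ∂[p,q] = [q] − [p]. For instance
  ∂dg = g − d.
The resulting 7×18 matrix has rank 6, and its Smith normal form has invariant factors (1,1,1,1,1,1).

∂_2: C_2 → C_1 sends each 2-simplex [p,q,r] to [q,r] − [p,r] + [p,q]. For instance
  ∂bcf = cf − bf + bc,
  ∂ace = ce − ae + ac.
As a 18×12 matrix over Z this has rank 12, with invariant factors (1,1,1,1,1,1,1,1,1,1,1,2).

Computing H_k = (kernel of ∂_k) / (image of ∂_{k+1}):

  H_1: rank ker ∂_1 − rank ∂_2 = (18 − 6) − 12 = 0, and ∂_2 has invariant factor 2 > 1, so H_1 ≅ Z/2.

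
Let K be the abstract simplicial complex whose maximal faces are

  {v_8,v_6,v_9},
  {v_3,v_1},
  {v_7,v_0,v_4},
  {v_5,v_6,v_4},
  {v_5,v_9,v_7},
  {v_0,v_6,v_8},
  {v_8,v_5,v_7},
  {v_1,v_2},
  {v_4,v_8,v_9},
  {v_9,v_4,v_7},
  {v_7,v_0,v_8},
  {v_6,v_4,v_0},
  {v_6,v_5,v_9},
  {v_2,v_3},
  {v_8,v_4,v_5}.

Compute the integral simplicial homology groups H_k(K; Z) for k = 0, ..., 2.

H_0 ≅ Z^2,  H_1 ≅ Z ⊕ Z/2Z,  H_2 = 0.

Fix the vertex order v_0 < v_1 < v_2 < v_3 < v_4 < v_5 < v_6 < v_7 < v_8 < v_9 and write every simplex with vertices in increasing order. Then dim K = 2 and the simplices of K are:

  0-simplices (10): [v_0], [v_1], [v_2], [v_3], [v_4], [v_5], [v_6], [v_7], [v_8], [v_9]
  1-simplices (21): (21 of them)
  2-simplices (12): (12 of them)

Hence C_0 ≅ Z^10, C_1 ≅ Z^21, C_2 ≅ Z^12.

Boundary ∂_1: C_1 → C_0 sends each edge [p,q] (with p < q) to q − p.
This gives a 10×21 integer matrix of rank 8; reducing to Smith normal form yields diagonal entries (1,1,1,1,1,1,1,1).

Boundary ∂_2: C_2 → C_1 sends each 2-simplex [p,q,r] to [q,r] − [p,r] + [p,q]. For instance
  ∂[v_4,v_5,v_8] = [v_5,v_8] − [v_4,v_8] + [v_4,v_5],
  ∂[v_0,v_4,v_7] = [v_4,v_7] − [v_0,v_7] + [v_0,v_4].
As a 21×12 matrix over Z this has rank 12, with invariant factors (1,1,1,1,1,1,1,1,1,1,1,2).

Reading off H_k = ker ∂_k / im ∂_{k+1}:

  H_0: rank C_0 − rank ∂_1 = 10 − 8 = 2, and the invariant factors of ∂_1 are all 1, so H_0 ≅ Z^2.
  H_1: rank ker ∂_1 − rank ∂_2 = (21 − 8) − 12 = 1, and ∂_2 has invariant factor 2 > 1, so H_1 ≅ Z ⊕ Z/2Z.
  H_2: rank ker ∂_2 − rank ∂_3 = (12 − 12) − 0 = 0, and there is no ∂_3, so H_2 ≅ 0.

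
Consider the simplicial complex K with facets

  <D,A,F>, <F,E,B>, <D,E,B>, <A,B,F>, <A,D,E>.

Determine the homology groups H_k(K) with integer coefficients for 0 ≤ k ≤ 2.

Fix the vertex order A < B < D < E < F and write every simplex with vertices in increasing order. Then dim K = 2 and the simplices of K are:

  0-simplices (5): A, B, D, E, F
  1-simplices (10): AB, AD, AE, AF, BD, BE, BF, DE, DF, EF
  2-simplices (5): ABF, ADE, ADF, BDE, BEF

so the chain groups are C_0 ≅ Z^5, C_1 ≅ Z^10, C_2 ≅ Z^5.

The boundary map ∂_1: C_1 → C_0 is given by ∂[p,q] = [q] − [p].
The 5×10 boundary matrix has rank 4 and Smith normal form diag(1,1,1,1).

Boundary ∂_2: C_2 → C_1 acts by ∂[p,q,r] = [q,r] − [p,r] + [p,q]. For instance
  ∂ADF = DF − AF + AD,
  ∂ABF = BF − AF + AB.
The resulting 10×5 matrix has rank 5, and its Smith normal form has invariant factors (1,1,1,1,1).

Now H_k = ker ∂_k / im ∂_{k+1}, so:

  H_0: rank C_0 − rank ∂_1 = 5 − 4 = 1, and the invariant factors of ∂_1 are all 1, so H_0 = Z.
  H_1: rank ker ∂_1 − rank ∂_2 = (10 − 4) − 5 = 1, and the invariant factors of ∂_2 are all 1, so H_1 = Z.
  H_2: rank ker ∂_2 − rank ∂_3 = (5 − 5) − 0 = 0, and there is no ∂_3, so H_2 = 0.

As a check, the Euler characteristic is 5 − 10 + 5 = 0, which agrees with 1 − 1 + 0 = 0.

H_0 = Z,  H_1 = Z,  H_2 = 0.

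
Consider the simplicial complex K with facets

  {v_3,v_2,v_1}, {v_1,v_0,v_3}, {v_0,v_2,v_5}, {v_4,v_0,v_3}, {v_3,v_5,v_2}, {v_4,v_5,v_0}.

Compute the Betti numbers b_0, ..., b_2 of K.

Take the total order v_0 < v_1 < v_2 < v_3 < v_4 < v_5 on the vertex set. Then K (dimension 2) consists of the simplices:

  0-simplices (6): [v_0], [v_1], [v_2], [v_3], [v_4], [v_5]
  1-simplices (12): [v_0,v_1], [v_0,v_2], [v_0,v_3], [v_0,v_4], [v_0,v_5], [v_1,v_2], [v_1,v_3], [v_2,v_3], [v_2,v_5], [v_3,v_4], [v_3,v_5], [v_4,v_5]
  2-simplices (6): [v_0,v_1,v_3], [v_0,v_2,v_5], [v_0,v_3,v_4], [v_0,v_4,v_5], [v_1,v_2,v_3], [v_2,v_3,v_5]

Hence C_0 ≅ Z^6, C_1 ≅ Z^12, C_2 ≅ Z^6.

The boundary map ∂_1: C_1 → C_0 is given by ∂[p,q] = [q] − [p].
The 6×12 boundary matrix has rank 5 and Smith normal form diag(1,1,1,1,1).

The boundary map ∂_2: C_2 → C_1 maps a triangle to the signed sum of its edges. For instance
  ∂[v_0,v_2,v_5] = [v_2,v_5] − [v_0,v_5] + [v_0,v_2],
  ∂[v_2,v_3,v_5] = [v_3,v_5] − [v_2,v_5] + [v_2,v_3].
The 12×6 boundary matrix has rank 6 and Smith normal form diag(1,1,1,1,1,1).

Now H_k = ker ∂_k / im ∂_{k+1}, so:

  H_0: rank C_0 − rank ∂_1 = 6 − 5 = 1, and the invariant factors of ∂_1 are all 1, so H_0 = Z.
  H_1: rank ker ∂_1 − rank ∂_2 = (12 − 5) − 6 = 1, and the invariant factors of ∂_2 are all 1, so H_1 = Z.
  H_2: rank ker ∂_2 − rank ∂_3 = (6 − 6) − 0 = 0, and there is no ∂_3, so H_2 = 0.

Hence the Betti numbers are b_0 = 1, b_1 = 1, b_2 = 0.

b_0 = 1, b_1 = 1, b_2 = 0.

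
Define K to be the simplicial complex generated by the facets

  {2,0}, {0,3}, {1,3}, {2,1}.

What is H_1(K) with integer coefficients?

Fix the vertex order 0 < 1 < 2 < 3 and write every simplex with vertices in increasing order. Then dim K = 1 and the simplices of K are:

  0-simplices (4): [0], [1], [2], [3]
  1-simplices (4): [0,2], [0,3], [1,2], [1,3]

so the chain groups are C_0 ≅ Z^4, C_1 ≅ Z^4.

Boundary ∂_1: C_1 → C_0 is given by ∂[p,q] = [q] − [p].
The 4×4 boundary matrix has rank 3 and Smith normal form diag(1,1,1).

From H_k ≅ ker(∂_k) / im(∂_{k+1}) we obtain:

  H_1: rank ker ∂_1 − rank ∂_2 = (4 − 3) − 0 = 1, and there is no ∂_2, so H_1 = Z.

H_1 = Z.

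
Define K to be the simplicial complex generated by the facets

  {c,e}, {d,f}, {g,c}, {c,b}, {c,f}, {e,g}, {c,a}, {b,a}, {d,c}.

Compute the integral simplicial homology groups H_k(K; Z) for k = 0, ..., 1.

Fix the vertex order a < b < c < d < e < f < g and write every simplex with vertices in increasing order. Then dim K = 1 and the simplices of K are:

  0-simplices (7): a, b, c, d, e, f, g
  1-simplices (9): ab, ac, bc, cd, ce, cf, cg, df, eg

so the chain groups are C_0 ≅ Z^7, C_1 ≅ Z^9.

The boundary map ∂_1: C_1 → C_0 sends each edge [p,q] (with p < q) to q − p. For instance
  ∂cg = g − c.
This gives a 7×9 integer matrix of rank 6; reducing to Smith normal form yields diagonal entries (1,1,1,1,1,1).

Computing H_k = (kernel of ∂_k) / (image of ∂_{k+1}):

  H_0: rank C_0 − rank ∂_1 = 7 − 6 = 1, and the invariant factors of ∂_1 are all 1, so H_0 ≅ Z.
  H_1: rank ker ∂_1 − rank ∂_2 = (9 − 6) − 0 = 3, and there is no ∂_2, so H_1 ≅ Z^3.

As a check, the Euler characteristic is 7 − 9 = -2, which agrees with 1 − 3 = -2.

H_0 ≅ Z,  H_1 ≅ Z^3.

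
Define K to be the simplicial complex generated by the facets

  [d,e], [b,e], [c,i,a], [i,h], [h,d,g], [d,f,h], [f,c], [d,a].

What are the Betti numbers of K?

Fix the vertex order a < b < c < d < e < f < g < h < i and write every simplex with vertices in increasing order. Then dim K = 2 and the simplices of K are:

  0-simplices (9): a, b, c, d, e, f, g, h, i
  1-simplices (13): ac, ad, ai, be, cf, ci, de, df, dg, dh, fh, gh, hi
  2-simplices (3): aci, dfh, dgh

giving chain groups C_0 ≅ Z^9, C_1 ≅ Z^13, C_2 ≅ Z^3.

The boundary map ∂_1: C_1 → C_0 sends each edge [p,q] (with p < q) to q − p. For instance
  ∂fh = h − f.
The resulting 9×13 matrix has rank 8, and its Smith normal form has invariant factors (1,1,1,1,1,1,1,1).

Boundary ∂_2: C_2 → C_1 sends each 2-simplex [p,q,r] to [q,r] − [p,r] + [p,q]. For instance
  ∂dfh = fh − dh + df,
  ∂dgh = gh − dh + dg.
This gives a 13×3 integer matrix of rank 3; reducing to Smith normal form yields diagonal entries (1,1,1).

Now H_k = ker ∂_k / im ∂_{k+1}, so:

  H_0: rank C_0 − rank ∂_1 = 9 − 8 = 1, and the invariant factors of ∂_1 are all 1, so H_0 ≅ Z.
  H_1: rank ker ∂_1 − rank ∂_2 = (13 − 8) − 3 = 2, and the invariant factors of ∂_2 are all 1, so H_1 ≅ Z^2.
  H_2: rank ker ∂_2 − rank ∂_3 = (3 − 3) − 0 = 0, and there is no ∂_3, so H_2 ≅ 0.

Hence the Betti numbers are b_0 = 1, b_1 = 2, b_2 = 0.

b_0 = 1, b_1 = 2, b_2 = 0.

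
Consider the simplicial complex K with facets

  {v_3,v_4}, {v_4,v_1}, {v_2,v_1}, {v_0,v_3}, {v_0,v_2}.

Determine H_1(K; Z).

H_1 = Z.

Take the total order v_0 < v_1 < v_2 < v_3 < v_4 on the vertex set. Then K (dimension 1) consists of the simplices:

  0-simplices (5): [v_0], [v_1], [v_2], [v_3], [v_4]
  1-simplices (5): [v_0,v_2], [v_0,v_3], [v_1,v_2], [v_1,v_4], [v_3,v_4]

giving chain groups C_0 ≅ Z^5, C_1 ≅ Z^5.

Boundary ∂_1: C_1 → C_0 sends each edge [p,q] (with p < q) to q − p. For instance
  ∂[v_1,v_2] = [v_2] − [v_1].
The 5×5 boundary matrix has rank 4 and Smith normal form diag(1,1,1,1).

Reading off H_k = ker ∂_k / im ∂_{k+1}:

  H_1: rank ker ∂_1 − rank ∂_2 = (5 − 4) − 0 = 1, and there is no ∂_2, so H_1 ≅ Z.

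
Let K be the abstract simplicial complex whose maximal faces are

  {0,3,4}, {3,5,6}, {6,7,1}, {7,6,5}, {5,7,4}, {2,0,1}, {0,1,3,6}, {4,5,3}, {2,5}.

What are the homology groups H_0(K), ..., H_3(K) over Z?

Take the total order 0 < 1 < 2 < 3 < 4 < 5 < 6 < 7 on the vertex set. Then K (dimension 3) consists of the simplices:

  0-simplices (8): [0], [1], [2], [3], [4], [5], [6], [7]
  1-simplices (18): [0,1], [0,2], [0,3], [0,4], [0,6], [1,2], [1,3], [1,6], [1,7], [2,5], [3,4], [3,5], [3,6], [4,5], [4,7], [5,6], [5,7], [6,7]
  2-simplices (11): [0,1,2], [0,1,3], [0,1,6], [0,3,4], [0,3,6], [1,3,6], [1,6,7], [3,4,5], [3,5,6], [4,5,7], [5,6,7]
  3-simplices (1): [0,1,3,6]

giving chain groups C_0 ≅ Z^8, C_1 ≅ Z^18, C_2 ≅ Z^11, C_3 ≅ Z^1.

The boundary map ∂_1: C_1 → C_0 sends each edge [p,q] (with p < q) to q − p. For instance
  ∂[5,7] = [7] − [5].
The 8×18 boundary matrix has rank 7 and Smith normal form diag(1,1,1,1,1,1,1).

∂_2: C_2 → C_1 maps a triangle to the signed sum of its edges. For instance
  ∂[1,6,7] = [6,7] − [1,7] + [1,6],
  ∂[4,5,7] = [5,7] − [4,7] + [4,5].
The 18×11 boundary matrix has rank 10 and Smith normal form diag(1,1,1,1,1,1,1,1,1,1).

Boundary ∂_3: C_3 → C_2 sends each 3-simplex σ to the alternating sum Σ_i (−1)^i (σ with its i-th vertex removed). For instance
  ∂[0,1,3,6] = [1,3,6] − [0,3,6] + [0,1,6] − [0,1,3].
The resulting 11×1 matrix has rank 1, and its Smith normal form has invariant factors (1).

Computing H_k = (kernel of ∂_k) / (image of ∂_{k+1}):

  H_0: rank C_0 − rank ∂_1 = 8 − 7 = 1, and the invariant factors of ∂_1 are all 1, so H_0 = Z.
  H_1: rank ker ∂_1 − rank ∂_2 = (18 − 7) − 10 = 1, and the invariant factors of ∂_2 are all 1, so H_1 = Z.
  H_2: rank ker ∂_2 − rank ∂_3 = (11 − 10) − 1 = 0, and the invariant factors of ∂_3 are all 1, so H_2 = 0.
  H_3: rank ker ∂_3 − rank ∂_4 = (1 − 1) − 0 = 0, and there is no ∂_4, so H_3 = 0.

As a check, the Euler characteristic is 8 − 18 + 11 − 1 = 0, which agrees with 1 − 1 + 0 − 0 = 0.

H_0 = Z,  H_1 = Z,  H_2 = 0,  H_3 = 0.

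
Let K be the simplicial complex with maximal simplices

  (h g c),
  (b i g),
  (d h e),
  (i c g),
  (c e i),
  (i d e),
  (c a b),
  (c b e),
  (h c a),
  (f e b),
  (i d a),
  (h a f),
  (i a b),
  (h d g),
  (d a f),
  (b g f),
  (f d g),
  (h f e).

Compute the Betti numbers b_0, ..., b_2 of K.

b_0 = 1, b_1 = 1, b_2 = 0.

We work with the vertex ordering a < b < c < d < e < f < g < h < i. The simplices of K, each written with vertices in increasing order, are:

  0-simplices (9): a, b, c, d, e, f, g, h, i
  1-simplices (27): ab, ac, ad, af, ah, ai, bc, be, bf, bg, bi, ce, cg, ch, ci, de, df, dg, dh, di, ef, eh, ei, fg, fh, gh, gi
  2-simplices (18): abc, abi, ach, adf, adi, afh, bce, bef, bfg, bgi, cei, cgh, cgi, deh, dei, dfg, dgh, efh

so the chain groups are C_0 ≅ Z^9, C_1 ≅ Z^27, C_2 ≅ Z^18.

The boundary map ∂_1: C_1 → C_0 is given by ∂[p,q] = [q] − [p].
This gives a 9×27 integer matrix of rank 8; reducing to Smith normal form yields diagonal entries (1,1,1,1,1,1,1,1).

The boundary map ∂_2: C_2 → C_1 sends each 2-simplex [p,q,r] to [q,r] − [p,r] + [p,q]. For instance
  ∂dei = ei − di + de,
  ∂cgh = gh − ch + cg.
This gives a 27×18 integer matrix of rank 18; reducing to Smith normal form yields diagonal entries (1,1,1,1,1,1,1,1,1,1,1,1,1,1,1,1,1,2).

Reading off H_k = ker ∂_k / im ∂_{k+1}:

  H_0: rank C_0 − rank ∂_1 = 9 − 8 = 1, and the invariant factors of ∂_1 are all 1, so H_0 = Z.
  H_1: rank ker ∂_1 − rank ∂_2 = (27 − 8) − 18 = 1, and ∂_2 has invariant factor 2 > 1, so H_1 = Z ⊕ Z/2.
  H_2: rank ker ∂_2 − rank ∂_3 = (18 − 18) − 0 = 0, and there is no ∂_3, so H_2 = 0.

(K is a triangulation of the Klein bottle.)

Hence the Betti numbers are b_0 = 1, b_1 = 1, b_2 = 0.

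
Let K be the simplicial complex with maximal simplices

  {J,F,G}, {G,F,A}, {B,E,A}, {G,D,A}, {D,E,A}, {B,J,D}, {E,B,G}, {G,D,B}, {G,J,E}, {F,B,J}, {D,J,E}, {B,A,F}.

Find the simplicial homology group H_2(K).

H_2 ≅ 0.

Take the total order A < B < D < E < F < G < J on the vertex set. Then K (dimension 2) consists of the simplices:

  0-simplices (7): A, B, D, E, F, G, J
  1-simplices (18): AB, AD, AE, AF, AG, BD, BE, BF, BG, BJ, DE, DG, DJ, EG, EJ, FG, FJ, GJ
  2-simplices (12): ABE, ABF, ADE, ADG, AFG, BDG, BDJ, BEG, BFJ, DEJ, EGJ, FGJ

so the chain groups are C_0 ≅ Z^7, C_1 ≅ Z^18, C_2 ≅ Z^12.

The boundary map ∂_1: C_1 → C_0 maps an edge to its endpoints' difference, ∂[p,q] = q − p. For instance
  ∂FJ = J − F.
The resulting 7×18 matrix has rank 6, and its Smith normal form has invariant factors (1,1,1,1,1,1).

Boundary ∂_2: C_2 → C_1 sends each 2-simplex [p,q,r] to [q,r] − [p,r] + [p,q]. For instance
  ∂BFJ = FJ − BJ + BF,
  ∂BEG = EG − BG + BE.
This gives a 18×12 integer matrix of rank 12; reducing to Smith normal form yields diagonal entries (1,1,1,1,1,1,1,1,1,1,1,2).

Now H_k = ker ∂_k / im ∂_{k+1}, so:

  H_2: rank ker ∂_2 − rank ∂_3 = (12 − 12) − 0 = 0, and there is no ∂_3, so H_2 ≅ 0.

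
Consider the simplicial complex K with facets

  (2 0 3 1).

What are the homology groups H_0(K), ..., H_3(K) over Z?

Take the total order 0 < 1 < 2 < 3 on the vertex set. Then K (dimension 3) consists of the simplices:

  0-simplices (4): [0], [1], [2], [3]
  1-simplices (6): [0,1], [0,2], [0,3], [1,2], [1,3], [2,3]
  2-simplices (4): [0,1,2], [0,1,3], [0,2,3], [1,2,3]
  3-simplices (1): [0,1,2,3]

giving chain groups C_0 ≅ Z^4, C_1 ≅ Z^6, C_2 ≅ Z^4, C_3 ≅ Z^1.

The boundary map ∂_1: C_1 → C_0 maps an edge to its endpoints' difference, ∂[p,q] = q − p.
As a 4×6 matrix over Z this has rank 3, with invariant factors (1,1,1).

∂_2: C_2 → C_1 acts by ∂[p,q,r] = [q,r] − [p,r] + [p,q]. For instance
  ∂[0,2,3] = [2,3] − [0,3] + [0,2],
  ∂[0,1,2] = [1,2] − [0,2] + [0,1].
The resulting 6×4 matrix has rank 3, and its Smith normal form has invariant factors (1,1,1).

Boundary ∂_3: C_3 → C_2 sends each 3-simplex σ to the alternating sum Σ_i (−1)^i (σ with its i-th vertex removed). For instance
  ∂[0,1,2,3] = [1,2,3] − [0,2,3] + [0,1,3] − [0,1,2].
This gives a 4×1 integer matrix of rank 1; reducing to Smith normal form yields diagonal entries (1).

From H_k ≅ ker(∂_k) / im(∂_{k+1}) we obtain:

  H_0: rank C_0 − rank ∂_1 = 4 − 3 = 1, and the invariant factors of ∂_1 are all 1, so H_0 = Z.
  H_1: rank ker ∂_1 − rank ∂_2 = (6 − 3) − 3 = 0, and the invariant factors of ∂_2 are all 1, so H_1 = 0.
  H_2: rank ker ∂_2 − rank ∂_3 = (4 − 3) − 1 = 0, and the invariant factors of ∂_3 are all 1, so H_2 = 0.
  H_3: rank ker ∂_3 − rank ∂_4 = (1 − 1) − 0 = 0, and there is no ∂_4, so H_3 = 0.

As a check, the Euler characteristic is 4 − 6 + 4 − 1 = 1, which agrees with 1 − 0 + 0 − 0 = 1.
(K is a triangulation of the 3-simplex.)

H_0 = Z,  H_1 = 0,  H_2 = 0,  H_3 = 0.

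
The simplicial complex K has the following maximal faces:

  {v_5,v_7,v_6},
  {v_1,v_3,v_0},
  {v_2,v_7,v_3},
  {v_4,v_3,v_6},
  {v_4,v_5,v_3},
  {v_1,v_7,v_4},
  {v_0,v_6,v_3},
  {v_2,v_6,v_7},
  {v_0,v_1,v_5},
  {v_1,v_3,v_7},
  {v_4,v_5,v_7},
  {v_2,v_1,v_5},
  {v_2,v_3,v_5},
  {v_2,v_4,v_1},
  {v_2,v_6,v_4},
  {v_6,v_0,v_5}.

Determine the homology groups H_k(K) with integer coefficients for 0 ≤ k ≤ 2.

H_0 = Z,  H_1 = Z^2,  H_2 = Z.

We work with the vertex ordering v_0 < v_1 < v_2 < v_3 < v_4 < v_5 < v_6 < v_7. The simplices of K, each written with vertices in increasing order, are:

  0-simplices (8): [v_0], [v_1], [v_2], [v_3], [v_4], [v_5], [v_6], [v_7]
  1-simplices (24): (24 of them)
  2-simplices (16): (16 of them)

Hence C_0 ≅ Z^8, C_1 ≅ Z^24, C_2 ≅ Z^16.

∂_1: C_1 → C_0 is given by ∂[p,q] = [q] − [p]. For instance
  ∂[v_5,v_7] = [v_7] − [v_5].
The 8×24 boundary matrix has rank 7 and Smith normal form diag(1,1,1,1,1,1,1).

∂_2: C_2 → C_1 acts by ∂[p,q,r] = [q,r] − [p,r] + [p,q]. For instance
  ∂[v_1,v_2,v_4] = [v_2,v_4] − [v_1,v_4] + [v_1,v_2],
  ∂[v_3,v_4,v_6] = [v_4,v_6] − [v_3,v_6] + [v_3,v_4].
This gives a 24×16 integer matrix of rank 15; reducing to Smith normal form yields diagonal entries (1,1,1,1,1,1,1,1,1,1,1,1,1,1,1).

Now H_k = ker ∂_k / im ∂_{k+1}, so:

  H_0: rank C_0 − rank ∂_1 = 8 − 7 = 1, and the invariant factors of ∂_1 are all 1, so H_0 = Z.
  H_1: rank ker ∂_1 − rank ∂_2 = (24 − 7) − 15 = 2, and the invariant factors of ∂_2 are all 1, so H_1 = Z^2.
  H_2: rank ker ∂_2 − rank ∂_3 = (16 − 15) − 0 = 1, and there is no ∂_3, so H_2 = Z.

As a check, the Euler characteristic is 8 − 24 + 16 = 0, which agrees with 1 − 2 + 1 = 0.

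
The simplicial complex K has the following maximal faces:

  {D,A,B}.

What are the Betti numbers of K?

Take the total order A < B < D on the vertex set. Then K (dimension 2) consists of the simplices:

  0-simplices (3): A, B, D
  1-simplices (3): AB, AD, BD
  2-simplices (1): ABD

giving chain groups C_0 ≅ Z^3, C_1 ≅ Z^3, C_2 ≅ Z^1.

Boundary ∂_1: C_1 → C_0 is given by ∂[p,q] = [q] − [p]. For instance
  ∂AD = D − A.
As a 3×3 matrix over Z this has rank 2, with invariant factors (1,1).

The boundary map ∂_2: C_2 → C_1 sends each 2-simplex [p,q,r] to [q,r] − [p,r] + [p,q]. For instance
  ∂ABD = BD − AD + AB.
The resulting 3×1 matrix has rank 1, and its Smith normal form has invariant factors (1).

Computing H_k = (kernel of ∂_k) / (image of ∂_{k+1}):

  H_0: rank C_0 − rank ∂_1 = 3 − 2 = 1, and the invariant factors of ∂_1 are all 1, so H_0 ≅ Z.
  H_1: rank ker ∂_1 − rank ∂_2 = (3 − 2) − 1 = 0, and the invariant factors of ∂_2 are all 1, so H_1 ≅ 0.
  H_2: rank ker ∂_2 − rank ∂_3 = (1 − 1) − 0 = 0, and there is no ∂_3, so H_2 ≅ 0.

As a check, the Euler characteristic is 3 − 3 + 1 = 1, which agrees with 1 − 0 + 0 = 1.

Hence the Betti numbers are b_0 = 1, b_1 = 0, b_2 = 0.

b_0 = 1, b_1 = 0, b_2 = 0.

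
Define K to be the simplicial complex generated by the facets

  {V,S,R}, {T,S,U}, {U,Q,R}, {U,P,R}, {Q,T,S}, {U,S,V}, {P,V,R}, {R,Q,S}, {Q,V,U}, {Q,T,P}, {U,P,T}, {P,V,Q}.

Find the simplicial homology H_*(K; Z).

K has 7 vertices, 18 edges, 12 triangles.
rank ∂_0 = 0, rank ∂_1 = 6 ⇒ b_0 = 7 − 0 − 6 = 1; all invariant factors of ∂_1 are 1 so no torsion. So H_0 = Z.
rank ∂_1 = 6, rank ∂_2 = 12 ⇒ b_1 = 18 − 6 − 12 = 0; ∂_2 has invariant factor(s) [2] giving torsion. So H_1 = Z_2.
rank ∂_2 = 12, rank ∂_3 = 0 ⇒ b_2 = 12 − 12 − 0 = 0. So H_2 = 0.

H_0 = Z,  H_1 = Z_2,  H_2 = 0.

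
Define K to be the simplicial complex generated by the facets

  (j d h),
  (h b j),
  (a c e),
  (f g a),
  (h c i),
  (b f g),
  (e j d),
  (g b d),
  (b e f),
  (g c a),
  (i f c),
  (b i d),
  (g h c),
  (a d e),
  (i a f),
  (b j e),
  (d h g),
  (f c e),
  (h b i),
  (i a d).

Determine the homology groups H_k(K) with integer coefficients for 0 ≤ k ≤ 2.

H_0 = Z,  H_1 = Z ⊕ Z/2,  H_2 = 0.

K has 10 vertices, 30 edges, 20 triangles.
rank ∂_0 = 0, rank ∂_1 = 9 ⇒ b_0 = 10 − 0 − 9 = 1; all invariant factors of ∂_1 are 1 so no torsion. So H_0 = Z.
rank ∂_1 = 9, rank ∂_2 = 20 ⇒ b_1 = 30 − 9 − 20 = 1; ∂_2 has invariant factor(s) [2] giving torsion. So H_1 = Z ⊕ Z/2.
rank ∂_2 = 20, rank ∂_3 = 0 ⇒ b_2 = 20 − 20 − 0 = 0. So H_2 = 0.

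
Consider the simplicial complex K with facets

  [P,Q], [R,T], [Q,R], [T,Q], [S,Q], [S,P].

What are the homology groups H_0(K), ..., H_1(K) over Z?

Fix the vertex order P < Q < R < S < T and write every simplex with vertices in increasing order. Then dim K = 1 and the simplices of K are:

  0-simplices (5): P, Q, R, S, T
  1-simplices (6): PQ, PS, QR, QS, QT, RT

giving chain groups C_0 ≅ Z^5, C_1 ≅ Z^6.

The boundary map ∂_1: C_1 → C_0 maps an edge to its endpoints' difference, ∂[p,q] = q − p.
The 5×6 boundary matrix has rank 4 and Smith normal form diag(1,1,1,1).

Computing H_k = (kernel of ∂_k) / (image of ∂_{k+1}):

  H_0: rank C_0 − rank ∂_1 = 5 − 4 = 1, and the invariant factors of ∂_1 are all 1, so H_0 ≅ Z.
  H_1: rank ker ∂_1 − rank ∂_2 = (6 − 4) − 0 = 2, and there is no ∂_2, so H_1 ≅ Z^2.

As a check, the Euler characteristic is 5 − 6 = -1, which agrees with 1 − 2 = -1.

H_0 = Z,  H_1 = Z^2.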